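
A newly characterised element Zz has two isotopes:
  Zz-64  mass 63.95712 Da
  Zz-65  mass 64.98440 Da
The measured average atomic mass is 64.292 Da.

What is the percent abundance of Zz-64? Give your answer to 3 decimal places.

Writing the weighted mean with unknown fraction x of Zz-64:
63.95712·x + 64.98440·(1 − x) = 64.292
(63.95712 − 64.98440)·x = 64.292 − 64.98440
x = -0.69240 / -1.02728 = 0.67401 → 67.401% Zz-64, 32.599% Zz-65.

67.401%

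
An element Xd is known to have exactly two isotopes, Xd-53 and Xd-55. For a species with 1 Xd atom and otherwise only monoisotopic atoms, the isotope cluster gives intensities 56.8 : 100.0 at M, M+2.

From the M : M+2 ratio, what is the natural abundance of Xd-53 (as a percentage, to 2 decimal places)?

36.22%

Write p for the Xd-53 fraction. I(M+2)/I(M) = [C(1,1)·p^0·(1−p)] / p^1 = 1·(1−p)/p = 100.0/56.8 = 1.7606
(1−p)/p = 1.7606/1 = 1.7606  ⇒  p = 1/(1 + 1.7606) = 0.3622
Xd-53: 36.22%, Xd-55: 63.78%.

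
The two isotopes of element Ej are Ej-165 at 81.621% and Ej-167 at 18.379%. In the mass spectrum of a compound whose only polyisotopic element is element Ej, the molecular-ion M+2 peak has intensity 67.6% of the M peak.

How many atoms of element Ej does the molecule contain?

For n independent Ej atoms, I(M+2)/I(M) = n · (abundance Ej-167) / (abundance Ej-165) = n · 0.18379/0.81621.
n = 0.676 × 0.81621/0.18379 = 3.00 ≈ 3

3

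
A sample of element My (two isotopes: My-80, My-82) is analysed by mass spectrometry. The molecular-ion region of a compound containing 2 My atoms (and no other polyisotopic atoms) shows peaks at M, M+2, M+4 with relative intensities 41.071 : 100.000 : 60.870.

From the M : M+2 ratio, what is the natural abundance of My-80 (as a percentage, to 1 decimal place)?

Let p = fractional abundance of My-80. I(M+2)/I(M) = [C(2,1)·p^1·(1−p)] / p^2 = 2·(1−p)/p = 100.000/41.071 = 2.4348
(1−p)/p = 2.4348/2 = 1.2174  ⇒  p = 1/(1 + 1.2174) = 0.4510
My-80: 45.1%, My-82: 54.9%.

45.1%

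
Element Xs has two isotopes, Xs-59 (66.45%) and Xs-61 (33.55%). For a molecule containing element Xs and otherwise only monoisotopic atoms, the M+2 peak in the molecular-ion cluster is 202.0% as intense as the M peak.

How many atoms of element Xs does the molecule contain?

For n independent Xs atoms, I(M+2)/I(M) = n · (abundance Xs-61) / (abundance Xs-59) = n · 0.3355/0.6645.
n = 2.020 × 0.6645/0.3355 = 4.00 ≈ 4

4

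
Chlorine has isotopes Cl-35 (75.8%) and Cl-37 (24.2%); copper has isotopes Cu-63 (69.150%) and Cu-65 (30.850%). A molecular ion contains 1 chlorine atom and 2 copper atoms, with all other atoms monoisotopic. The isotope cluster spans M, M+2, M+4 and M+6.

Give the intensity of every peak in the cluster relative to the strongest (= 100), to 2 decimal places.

Chlorine pattern (n=1): 0.7580 : 0.2420
Copper pattern (n=2): 0.47817225 : 0.4266555 : 0.09517225
Convolve the two distributions (both contribute in 2-u steps):
  M: 0.7580×0.47817225 = 0.362455
  M+2: 0.7580×0.4266555 + 0.2420×0.47817225 = 0.439123
  M+4: 0.7580×0.09517225 + 0.2420×0.4266555 = 0.175391
  M+6: 0.2420×0.09517225 = 0.023032
Scale to base peak (0.439123) = 100: 82.54 : 100.00 : 39.94 : 5.24

82.54 : 100.00 : 39.94 : 5.24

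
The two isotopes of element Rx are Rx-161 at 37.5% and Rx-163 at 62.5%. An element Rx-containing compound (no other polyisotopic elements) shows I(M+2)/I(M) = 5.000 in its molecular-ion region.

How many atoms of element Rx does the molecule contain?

3

With n Rx atoms, P(M+2)/P(M) = C(n,1)·p^(n−1)q / p^n = n·q/p = n · 0.625/0.375.
n = 5.000 × 0.375/0.625 = 3.00 ≈ 3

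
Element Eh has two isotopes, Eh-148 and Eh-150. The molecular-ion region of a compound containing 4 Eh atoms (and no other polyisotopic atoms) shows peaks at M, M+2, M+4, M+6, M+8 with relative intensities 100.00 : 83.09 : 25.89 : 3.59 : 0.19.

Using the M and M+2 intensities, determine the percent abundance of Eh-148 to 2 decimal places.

82.80%

Let p = fractional abundance of Eh-148. I(M+2)/I(M) = [C(4,1)·p^3·(1−p)] / p^4 = 4·(1−p)/p = 83.09/100.00 = 0.8309
(1−p)/p = 0.8309/4 = 0.2077  ⇒  p = 1/(1 + 0.2077) = 0.8280
Eh-148: 82.80%, Eh-150: 17.20%.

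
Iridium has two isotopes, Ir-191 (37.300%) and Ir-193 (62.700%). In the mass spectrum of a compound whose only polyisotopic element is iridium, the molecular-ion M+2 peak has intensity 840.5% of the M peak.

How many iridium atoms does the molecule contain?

5

For n independent Ir atoms, I(M+2)/I(M) = n · (abundance Ir-193) / (abundance Ir-191) = n · 0.62700/0.37300.
n = 8.405 × 0.37300/0.62700 = 5.00 ≈ 5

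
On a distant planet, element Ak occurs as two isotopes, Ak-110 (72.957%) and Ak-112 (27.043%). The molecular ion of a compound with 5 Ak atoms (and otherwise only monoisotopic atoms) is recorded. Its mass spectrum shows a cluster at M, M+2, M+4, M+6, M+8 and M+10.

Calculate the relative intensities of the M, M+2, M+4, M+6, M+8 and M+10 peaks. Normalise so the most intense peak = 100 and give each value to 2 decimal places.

Each Ak atom is independently Ak-110 (p = 0.72957) or Ak-112 (q = 0.27043); the cluster is the binomial expansion (p + q)^5.
P(M) = 0.72957^5 = 0.206697
P(M+2) = 5 × 0.72957^4 × 0.27043^1 = 0.383083
P(M+4) = 10 × 0.72957^3 × 0.27043^2 = 0.283995
P(M+6) = 10 × 0.72957^2 × 0.27043^3 = 0.105269
P(M+8) = 5 × 0.72957^1 × 0.27043^4 = 0.019510
P(M+10) = 0.27043^5 = 0.001446
The M+2 peak is largest (0.383083); scaling to 100 gives 53.96 : 100.00 : 74.13 : 27.48 : 5.09 : 0.38.

53.96 : 100.00 : 74.13 : 27.48 : 5.09 : 0.38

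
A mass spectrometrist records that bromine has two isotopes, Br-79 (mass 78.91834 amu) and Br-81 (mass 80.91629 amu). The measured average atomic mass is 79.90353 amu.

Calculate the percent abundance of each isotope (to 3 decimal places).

Br-79: 50.690%, Br-81: 49.310%

With x = fraction of Br-79 (so Br-81 is 1 − x):
78.91834·x + 80.91629·(1 − x) = 79.90353
(78.91834 − 80.91629)·x = 79.90353 − 80.91629
x = -1.01276 / -1.99795 = 0.50690 → 50.690% Br-79, 49.310% Br-81.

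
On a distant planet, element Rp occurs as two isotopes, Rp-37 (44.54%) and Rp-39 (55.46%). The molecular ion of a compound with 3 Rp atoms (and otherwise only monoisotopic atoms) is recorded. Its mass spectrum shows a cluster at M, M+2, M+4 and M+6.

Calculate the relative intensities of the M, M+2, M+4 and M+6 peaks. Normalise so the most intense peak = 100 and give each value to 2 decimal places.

21.50 : 80.31 : 100.00 : 41.51

Expanding (0.4454 + 0.5546)^3:
P(M) = 0.4454^3 = 0.088359
P(M+2) = 3 × 0.4454^2 × 0.5546^1 = 0.330067
P(M+4) = 3 × 0.4454^1 × 0.5546^2 = 0.410990
P(M+6) = 0.5546^3 = 0.170585
The M+4 peak is largest (0.410990); scaling to 100 gives 21.50 : 80.31 : 100.00 : 41.51.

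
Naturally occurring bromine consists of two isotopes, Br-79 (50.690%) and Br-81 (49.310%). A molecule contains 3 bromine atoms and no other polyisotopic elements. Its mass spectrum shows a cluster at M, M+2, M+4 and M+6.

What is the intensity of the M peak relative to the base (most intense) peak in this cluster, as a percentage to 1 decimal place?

34.3%

Term probabilities: M 0.1302, M+2 0.3801, M+4 0.3698, M+6 0.1199. Base peak = M+2.
P(M+2) = C(3,1) × 0.50690^2 × 0.49310^1 = 3 × 0.25694761 × 0.4931 = 0.380103 (base)
P(M) = C(3,0) × 0.50690^3 × 0.49310^0 = 1 × 0.13024674 × 1.0000 = 0.130247
Relative intensity = 0.130247 / 0.380103 × 100 = 34.3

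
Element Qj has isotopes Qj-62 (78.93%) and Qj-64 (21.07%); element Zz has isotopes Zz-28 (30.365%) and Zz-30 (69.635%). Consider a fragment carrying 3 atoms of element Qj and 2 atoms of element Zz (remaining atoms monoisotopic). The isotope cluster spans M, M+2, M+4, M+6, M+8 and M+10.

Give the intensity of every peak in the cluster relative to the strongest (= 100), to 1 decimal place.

10.9 : 58.9 : 100.0 : 57.0 : 13.2 : 1.1

Element Qj pattern (n=3): 0.49172955 : 0.39379482 : 0.10512171 : 0.00935392
Element Zz pattern (n=2): 0.09220332 : 0.42289335 : 0.48490332
Convolve the two distributions (both contribute in 2-u steps):
  M: 0.49172955×0.09220332 = 0.045339
  M+2: 0.49172955×0.42289335 + 0.39379482×0.09220332 = 0.244258
  M+4: 0.49172955×0.48490332 + 0.39379482×0.42289335 + 0.10512171×0.09220332 = 0.414667
  M+6: 0.39379482×0.48490332 + 0.10512171×0.42289335 + 0.00935392×0.09220332 = 0.236270
  M+8: 0.10512171×0.48490332 + 0.00935392×0.42289335 = 0.054930
  M+10: 0.00935392×0.48490332 = 0.004536
Scale to base peak (0.414667) = 100: 10.9 : 58.9 : 100.0 : 57.0 : 13.2 : 1.1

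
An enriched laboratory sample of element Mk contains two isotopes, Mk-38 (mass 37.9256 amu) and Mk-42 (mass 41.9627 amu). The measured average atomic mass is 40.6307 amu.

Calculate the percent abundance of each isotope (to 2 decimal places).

Mk-38: 32.99%, Mk-42: 67.01%

Let x be the fractional abundance of Mk-38; then Mk-42 has abundance 1 − x.
37.9256·x + 41.9627·(1 − x) = 40.6307
(37.9256 − 41.9627)·x = 40.6307 − 41.9627
x = -1.3320 / -4.0371 = 0.32994 → 32.99% Mk-38, 67.01% Mk-42.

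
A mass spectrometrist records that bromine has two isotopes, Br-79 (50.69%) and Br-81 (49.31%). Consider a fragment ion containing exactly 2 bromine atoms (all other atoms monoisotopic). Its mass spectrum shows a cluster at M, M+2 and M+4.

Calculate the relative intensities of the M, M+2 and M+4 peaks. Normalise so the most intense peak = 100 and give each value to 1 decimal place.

The 2 Br atoms are independent, so intensities follow the terms of (0.5069 + 0.4931)^2.
P(M) = 0.5069^2 = 0.256948
P(M+2) = 2 × 0.5069^1 × 0.4931^1 = 0.499905
P(M+4) = 0.4931^2 = 0.243148
The M+2 peak is largest (0.499905); scaling to 100 gives 51.4 : 100.0 : 48.6.

51.4 : 100.0 : 48.6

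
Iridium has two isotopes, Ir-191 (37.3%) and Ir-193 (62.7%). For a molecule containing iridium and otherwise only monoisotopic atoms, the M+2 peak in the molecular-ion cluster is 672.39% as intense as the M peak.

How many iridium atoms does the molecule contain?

4

The M+2/M ratio from n Ir atoms is n · q/p = n · 0.627/0.373.
n = 6.7239 × 0.373/0.627 = 4.00 ≈ 4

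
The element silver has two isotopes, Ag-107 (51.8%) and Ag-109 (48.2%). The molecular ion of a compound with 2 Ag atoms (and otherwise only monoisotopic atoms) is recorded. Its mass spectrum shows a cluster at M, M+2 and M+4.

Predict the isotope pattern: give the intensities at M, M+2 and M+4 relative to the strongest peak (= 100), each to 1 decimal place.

The 2 Ag atoms are independent, so intensities follow the terms of (0.518 + 0.482)^2.
P(M) = 0.518^2 = 0.268324
P(M+2) = 2 × 0.518^1 × 0.482^1 = 0.499352
P(M+4) = 0.482^2 = 0.232324
The M+2 peak is largest (0.499352); scaling to 100 gives 53.7 : 100.0 : 46.5.

53.7 : 100.0 : 46.5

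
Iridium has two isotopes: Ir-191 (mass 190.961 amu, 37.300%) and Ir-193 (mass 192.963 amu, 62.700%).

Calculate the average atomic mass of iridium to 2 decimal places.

Average mass = Σ (abundance × isotope mass) = 0.37300 × 190.961 + 0.62700 × 192.963
= 71.2285 + 120.9878 = 192.2163 amu

192.22 amu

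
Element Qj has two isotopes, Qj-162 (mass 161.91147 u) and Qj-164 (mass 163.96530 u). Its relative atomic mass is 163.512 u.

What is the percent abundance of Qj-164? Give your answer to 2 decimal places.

77.93%

With x = fraction of Qj-162 (so Qj-164 is 1 − x):
161.91147·x + 163.96530·(1 − x) = 163.512
(161.91147 − 163.96530)·x = 163.512 − 163.96530
x = -0.45330 / -2.05383 = 0.22071 → 22.07% Qj-162, 77.93% Qj-164.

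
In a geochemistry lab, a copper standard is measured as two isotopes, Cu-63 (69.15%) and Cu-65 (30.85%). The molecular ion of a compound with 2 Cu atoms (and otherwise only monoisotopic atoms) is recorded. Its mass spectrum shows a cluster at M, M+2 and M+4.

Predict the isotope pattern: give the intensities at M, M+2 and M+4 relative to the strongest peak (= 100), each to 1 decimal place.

The 2 Cu atoms are independent, so intensities follow the terms of (0.6915 + 0.3085)^2.
P(M) = 0.6915^2 = 0.478172
P(M+2) = 2 × 0.6915^1 × 0.3085^1 = 0.426656
P(M+4) = 0.3085^2 = 0.095172
The M peak is largest (0.478172); scaling to 100 gives 100.0 : 89.2 : 19.9.

100.0 : 89.2 : 19.9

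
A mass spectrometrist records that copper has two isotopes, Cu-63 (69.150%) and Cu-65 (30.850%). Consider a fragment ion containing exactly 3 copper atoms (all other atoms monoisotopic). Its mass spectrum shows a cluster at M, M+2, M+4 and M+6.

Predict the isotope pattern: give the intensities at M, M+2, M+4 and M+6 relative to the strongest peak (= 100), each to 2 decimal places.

Each Cu atom is independently Cu-63 (p = 0.69150) or Cu-65 (q = 0.30850); the cluster is the binomial expansion (p + q)^3.
P(M) = 0.69150^3 = 0.330656
P(M+2) = 3 × 0.69150^2 × 0.30850^1 = 0.442548
P(M+4) = 3 × 0.69150^1 × 0.30850^2 = 0.197435
P(M+6) = 0.30850^3 = 0.029361
The M+2 peak is largest (0.442548); scaling to 100 gives 74.72 : 100.00 : 44.61 : 6.63.

74.72 : 100.00 : 44.61 : 6.63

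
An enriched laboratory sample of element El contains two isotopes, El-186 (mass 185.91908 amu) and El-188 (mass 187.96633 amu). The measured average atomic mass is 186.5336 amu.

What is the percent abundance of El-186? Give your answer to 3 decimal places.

69.983%

Let x be the fractional abundance of El-186; then El-188 has abundance 1 − x.
185.91908·x + 187.96633·(1 − x) = 186.5336
(185.91908 − 187.96633)·x = 186.5336 − 187.96633
x = -1.43273 / -2.04725 = 0.69983 → 69.983% El-186, 30.017% El-188.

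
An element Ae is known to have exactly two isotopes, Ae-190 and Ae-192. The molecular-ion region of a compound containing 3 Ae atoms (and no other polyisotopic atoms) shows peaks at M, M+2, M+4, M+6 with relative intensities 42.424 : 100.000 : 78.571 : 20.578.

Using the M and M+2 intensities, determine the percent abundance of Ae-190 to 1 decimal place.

56.0%

Write p for the Ae-190 fraction. I(M+2)/I(M) = [C(3,1)·p^2·(1−p)] / p^3 = 3·(1−p)/p = 100.000/42.424 = 2.3572
(1−p)/p = 2.3572/3 = 0.7857  ⇒  p = 1/(1 + 0.7857) = 0.5600
Ae-190: 56.0%, Ae-192: 44.0%.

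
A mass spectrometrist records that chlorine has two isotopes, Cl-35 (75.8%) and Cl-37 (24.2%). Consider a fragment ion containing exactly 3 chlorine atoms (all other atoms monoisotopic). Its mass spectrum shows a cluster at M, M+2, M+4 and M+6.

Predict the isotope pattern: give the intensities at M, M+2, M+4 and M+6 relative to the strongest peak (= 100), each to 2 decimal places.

100.00 : 95.78 : 30.58 : 3.25

Expanding (0.758 + 0.242)^3:
P(M) = 0.758^3 = 0.435520
P(M+2) = 3 × 0.758^2 × 0.242^1 = 0.417133
P(M+4) = 3 × 0.758^1 × 0.242^2 = 0.133175
P(M+6) = 0.242^3 = 0.014172
The M peak is largest (0.435520); scaling to 100 gives 100.00 : 95.78 : 30.58 : 3.25.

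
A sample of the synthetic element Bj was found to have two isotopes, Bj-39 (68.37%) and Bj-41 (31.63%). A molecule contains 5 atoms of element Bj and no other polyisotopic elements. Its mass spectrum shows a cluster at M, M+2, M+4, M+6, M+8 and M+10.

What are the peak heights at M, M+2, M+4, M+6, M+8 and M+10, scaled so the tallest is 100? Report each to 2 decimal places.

43.23 : 100.00 : 92.53 : 42.81 : 9.90 : 0.92

Expanding (0.6837 + 0.3163)^5:
P(M) = 0.6837^5 = 0.149392
P(M+2) = 5 × 0.6837^4 × 0.3163^1 = 0.345566
P(M+4) = 10 × 0.6837^3 × 0.3163^2 = 0.319739
P(M+6) = 10 × 0.6837^2 × 0.3163^3 = 0.147921
P(M+8) = 5 × 0.6837^1 × 0.3163^4 = 0.034216
P(M+10) = 0.3163^5 = 0.003166
The M+2 peak is largest (0.345566); scaling to 100 gives 43.23 : 100.00 : 92.53 : 42.81 : 9.90 : 0.92.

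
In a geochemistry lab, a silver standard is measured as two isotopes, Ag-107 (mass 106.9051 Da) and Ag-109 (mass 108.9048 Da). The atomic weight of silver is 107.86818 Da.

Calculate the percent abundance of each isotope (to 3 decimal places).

With x = fraction of Ag-107 (so Ag-109 is 1 − x):
106.9051·x + 108.9048·(1 − x) = 107.86818
(106.9051 − 108.9048)·x = 107.86818 − 108.9048
x = -1.03662 / -1.9997 = 0.51839 → 51.839% Ag-107, 48.161% Ag-109.

Ag-107: 51.839%, Ag-109: 48.161%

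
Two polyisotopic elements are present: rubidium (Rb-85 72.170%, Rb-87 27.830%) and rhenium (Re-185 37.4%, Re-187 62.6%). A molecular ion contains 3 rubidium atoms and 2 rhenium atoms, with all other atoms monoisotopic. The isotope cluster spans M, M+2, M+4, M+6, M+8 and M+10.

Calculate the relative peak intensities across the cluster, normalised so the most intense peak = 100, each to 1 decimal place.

Rubidium pattern (n=3): 0.37589809 : 0.43485841 : 0.16768892 : 0.02155458
Rhenium pattern (n=2): 0.139876 : 0.468248 : 0.391876
Convolve the two distributions (both contribute in 2-u steps):
  M: 0.37589809×0.139876 = 0.052579
  M+2: 0.37589809×0.468248 + 0.43485841×0.139876 = 0.236840
  M+4: 0.37589809×0.391876 + 0.43485841×0.468248 + 0.16768892×0.139876 = 0.374383
  M+6: 0.43485841×0.391876 + 0.16768892×0.468248 + 0.02155458×0.139876 = 0.251946
  M+8: 0.16768892×0.391876 + 0.02155458×0.468248 = 0.075806
  M+10: 0.02155458×0.391876 = 0.008447
Scale to base peak (0.374383) = 100: 14.0 : 63.3 : 100.0 : 67.3 : 20.2 : 2.3

14.0 : 63.3 : 100.0 : 67.3 : 20.2 : 2.3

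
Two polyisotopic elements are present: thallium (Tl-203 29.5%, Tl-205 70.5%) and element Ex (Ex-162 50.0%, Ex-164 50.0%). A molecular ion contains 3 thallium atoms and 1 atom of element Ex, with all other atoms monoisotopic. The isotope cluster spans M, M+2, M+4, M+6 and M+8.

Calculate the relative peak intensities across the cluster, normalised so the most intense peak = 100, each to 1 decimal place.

3.2 : 26.5 : 79.0 : 100.0 : 44.3

Thallium pattern (n=3): 0.02567237 : 0.18405787 : 0.43986713 : 0.35040263
Element Ex pattern (n=1): 0.5000 : 0.5000
Convolve the two distributions (both contribute in 2-u steps):
  M: 0.02567237×0.5000 = 0.012836
  M+2: 0.02567237×0.5000 + 0.18405787×0.5000 = 0.104865
  M+4: 0.18405787×0.5000 + 0.43986713×0.5000 = 0.311963
  M+6: 0.43986713×0.5000 + 0.35040263×0.5000 = 0.395135
  M+8: 0.35040263×0.5000 = 0.175201
Scale to base peak (0.395135) = 100: 3.2 : 26.5 : 79.0 : 100.0 : 44.3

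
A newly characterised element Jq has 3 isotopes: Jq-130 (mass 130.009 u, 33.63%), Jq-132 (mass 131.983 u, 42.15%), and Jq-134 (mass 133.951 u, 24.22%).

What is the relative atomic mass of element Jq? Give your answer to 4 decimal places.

Weight each isotope mass by its fractional abundance: 0.3363 × 130.009 + 0.4215 × 131.983 + 0.2422 × 133.951
= 43.72203 + 55.63083 + 32.44293 = 131.79579 u

131.7958 u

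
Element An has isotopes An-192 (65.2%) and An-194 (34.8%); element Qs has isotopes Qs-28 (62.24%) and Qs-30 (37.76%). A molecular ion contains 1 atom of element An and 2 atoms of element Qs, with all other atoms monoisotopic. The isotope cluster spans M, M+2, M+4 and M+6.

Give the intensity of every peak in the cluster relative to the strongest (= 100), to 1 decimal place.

57.2 : 100.0 : 58.1 : 11.2

Element An pattern (n=1): 0.6520 : 0.3480
Element Qs pattern (n=2): 0.38738176 : 0.47003648 : 0.14258176
Convolve the two distributions (both contribute in 2-u steps):
  M: 0.6520×0.38738176 = 0.252573
  M+2: 0.6520×0.47003648 + 0.3480×0.38738176 = 0.441273
  M+4: 0.6520×0.14258176 + 0.3480×0.47003648 = 0.256536
  M+6: 0.3480×0.14258176 = 0.049618
Scale to base peak (0.441273) = 100: 57.2 : 100.0 : 58.1 : 11.2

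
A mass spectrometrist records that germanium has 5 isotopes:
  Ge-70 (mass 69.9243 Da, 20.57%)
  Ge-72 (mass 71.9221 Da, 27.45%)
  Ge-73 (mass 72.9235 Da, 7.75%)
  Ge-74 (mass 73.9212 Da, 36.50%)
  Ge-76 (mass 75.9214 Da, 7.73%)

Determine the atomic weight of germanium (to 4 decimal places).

72.6276 Da

Ar = Σ fᵢ·mᵢ = 0.2057 × 69.9243 + 0.2745 × 71.9221 + 0.0775 × 72.9235 + 0.3650 × 73.9212 + 0.0773 × 75.9214
= 14.38343 + 19.74262 + 5.65157 + 26.98124 + 5.86872 = 72.62758 Da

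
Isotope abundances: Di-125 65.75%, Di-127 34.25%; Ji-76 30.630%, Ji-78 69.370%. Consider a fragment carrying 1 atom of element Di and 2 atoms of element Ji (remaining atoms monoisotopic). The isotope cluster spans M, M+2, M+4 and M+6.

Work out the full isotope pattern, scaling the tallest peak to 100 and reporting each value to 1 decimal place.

13.4 : 67.4 : 100.0 : 35.7

Element Di pattern (n=1): 0.6575 : 0.3425
Element Ji pattern (n=2): 0.09381969 : 0.42496062 : 0.48121969
Convolve the two distributions (both contribute in 2-u steps):
  M: 0.6575×0.09381969 = 0.061686
  M+2: 0.6575×0.42496062 + 0.3425×0.09381969 = 0.311545
  M+4: 0.6575×0.48121969 + 0.3425×0.42496062 = 0.461951
  M+6: 0.3425×0.48121969 = 0.164818
Scale to base peak (0.461951) = 100: 13.4 : 67.4 : 100.0 : 35.7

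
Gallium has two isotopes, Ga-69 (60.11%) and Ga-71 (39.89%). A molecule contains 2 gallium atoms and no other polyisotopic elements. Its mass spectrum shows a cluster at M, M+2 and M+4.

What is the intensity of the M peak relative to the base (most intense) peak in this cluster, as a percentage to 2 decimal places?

Term probabilities: M 0.3613, M+2 0.4796, M+4 0.1591. Base peak = M+2.
P(M+2) = C(2,1) × 0.6011^1 × 0.3989^1 = 2 × 0.6011 × 0.3989 = 0.479558 (base)
P(M) = C(2,0) × 0.6011^2 × 0.3989^0 = 1 × 0.36132121 × 1.0000 = 0.361321
Relative intensity = 0.361321 / 0.479558 × 100 = 75.34

75.34%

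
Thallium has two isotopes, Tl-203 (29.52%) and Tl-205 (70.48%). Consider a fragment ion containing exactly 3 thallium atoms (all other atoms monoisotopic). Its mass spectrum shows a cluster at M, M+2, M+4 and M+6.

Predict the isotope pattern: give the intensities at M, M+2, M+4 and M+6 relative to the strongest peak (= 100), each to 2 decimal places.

5.85 : 41.88 : 100.00 : 79.58

Each Tl atom is independently Tl-203 (p = 0.2952) or Tl-205 (q = 0.7048); the cluster is the binomial expansion (p + q)^3.
P(M) = 0.2952^3 = 0.025725
P(M+2) = 3 × 0.2952^2 × 0.7048^1 = 0.184255
P(M+4) = 3 × 0.2952^1 × 0.7048^2 = 0.439916
P(M+6) = 0.7048^3 = 0.350104
The M+4 peak is largest (0.439916); scaling to 100 gives 5.85 : 41.88 : 100.00 : 79.58.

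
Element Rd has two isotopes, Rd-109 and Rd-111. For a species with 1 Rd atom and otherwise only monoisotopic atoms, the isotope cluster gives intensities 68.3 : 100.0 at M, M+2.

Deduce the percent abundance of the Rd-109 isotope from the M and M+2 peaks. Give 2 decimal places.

40.58%

If p is the fraction of Rd that is Rd-109, then I(M+2)/I(M) = [C(1,1)·p^0·(1−p)] / p^1 = 1·(1−p)/p = 100.0/68.3 = 1.4641
(1−p)/p = 1.4641/1 = 1.4641  ⇒  p = 1/(1 + 1.4641) = 0.4058
Rd-109: 40.58%, Rd-111: 59.42%.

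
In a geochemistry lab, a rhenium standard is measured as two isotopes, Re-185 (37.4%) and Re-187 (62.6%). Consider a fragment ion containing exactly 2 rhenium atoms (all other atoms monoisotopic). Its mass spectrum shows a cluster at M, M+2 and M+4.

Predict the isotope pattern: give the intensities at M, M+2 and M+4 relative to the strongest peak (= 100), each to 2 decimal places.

29.87 : 100.00 : 83.69

The 2 Re atoms are independent, so intensities follow the terms of (0.374 + 0.626)^2.
P(M) = 0.374^2 = 0.139876
P(M+2) = 2 × 0.374^1 × 0.626^1 = 0.468248
P(M+4) = 0.626^2 = 0.391876
The M+2 peak is largest (0.468248); scaling to 100 gives 29.87 : 100.00 : 83.69.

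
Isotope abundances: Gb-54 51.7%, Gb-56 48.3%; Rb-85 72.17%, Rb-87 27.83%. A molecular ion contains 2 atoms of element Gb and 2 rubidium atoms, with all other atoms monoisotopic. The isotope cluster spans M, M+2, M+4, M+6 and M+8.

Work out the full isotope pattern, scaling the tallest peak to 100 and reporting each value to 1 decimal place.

37.9 : 100.0 : 93.3 : 36.0 : 4.9

Element Gb pattern (n=2): 0.267289 : 0.499422 : 0.233289
Rubidium pattern (n=2): 0.52085089 : 0.40169822 : 0.07745089
Convolve the two distributions (both contribute in 2-u steps):
  M: 0.267289×0.52085089 = 0.139218
  M+2: 0.267289×0.40169822 + 0.499422×0.52085089 = 0.367494
  M+4: 0.267289×0.07745089 + 0.499422×0.40169822 + 0.233289×0.52085089 = 0.342827
  M+6: 0.499422×0.07745089 + 0.233289×0.40169822 = 0.132392
  M+8: 0.233289×0.07745089 = 0.018068
Scale to base peak (0.367494) = 100: 37.9 : 100.0 : 93.3 : 36.0 : 4.9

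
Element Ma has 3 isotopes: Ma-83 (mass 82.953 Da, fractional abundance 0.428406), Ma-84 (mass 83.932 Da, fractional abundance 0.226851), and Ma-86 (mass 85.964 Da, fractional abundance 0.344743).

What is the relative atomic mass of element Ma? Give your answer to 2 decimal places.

Ar = Σ fᵢ·mᵢ = 0.428406 × 82.953 + 0.226851 × 83.932 + 0.344743 × 85.964
= 35.5376 + 19.0401 + 29.6355 = 84.2132 Da

84.21 Da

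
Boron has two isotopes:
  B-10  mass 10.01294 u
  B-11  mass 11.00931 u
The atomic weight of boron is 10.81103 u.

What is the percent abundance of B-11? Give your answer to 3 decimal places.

With x = fraction of B-10 (so B-11 is 1 − x):
10.01294·x + 11.00931·(1 − x) = 10.81103
(10.01294 − 11.00931)·x = 10.81103 − 11.00931
x = -0.19828 / -0.99637 = 0.19900 → 19.900% B-10, 80.100% B-11.

80.100%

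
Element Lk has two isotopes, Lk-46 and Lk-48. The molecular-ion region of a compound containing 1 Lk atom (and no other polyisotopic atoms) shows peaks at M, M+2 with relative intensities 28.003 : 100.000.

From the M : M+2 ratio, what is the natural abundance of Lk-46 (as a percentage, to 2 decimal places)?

21.88%

Write p for the Lk-46 fraction. I(M+2)/I(M) = [C(1,1)·p^0·(1−p)] / p^1 = 1·(1−p)/p = 100.000/28.003 = 3.5710
(1−p)/p = 3.5710/1 = 3.5710  ⇒  p = 1/(1 + 3.5710) = 0.2188
Lk-46: 21.88%, Lk-48: 78.12%.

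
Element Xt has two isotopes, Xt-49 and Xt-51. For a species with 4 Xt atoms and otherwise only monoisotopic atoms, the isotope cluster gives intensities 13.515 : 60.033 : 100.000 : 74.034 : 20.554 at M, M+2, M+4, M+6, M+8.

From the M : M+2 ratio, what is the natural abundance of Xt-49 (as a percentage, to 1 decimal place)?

If p is the fraction of Xt that is Xt-49, then I(M+2)/I(M) = [C(4,1)·p^3·(1−p)] / p^4 = 4·(1−p)/p = 60.033/13.515 = 4.4420
(1−p)/p = 4.4420/4 = 1.1105  ⇒  p = 1/(1 + 1.1105) = 0.4738
Xt-49: 47.4%, Xt-51: 52.6%.

47.4%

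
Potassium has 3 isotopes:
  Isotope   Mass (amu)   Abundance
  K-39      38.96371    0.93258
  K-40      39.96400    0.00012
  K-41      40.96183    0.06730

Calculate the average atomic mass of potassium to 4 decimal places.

The abundance-weighted mean is 0.93258 × 38.96371 + 0.00012 × 39.96400 + 0.06730 × 40.96183
= 36.336777 + 0.004796 + 2.756731 = 39.098304 amu

39.0983 amu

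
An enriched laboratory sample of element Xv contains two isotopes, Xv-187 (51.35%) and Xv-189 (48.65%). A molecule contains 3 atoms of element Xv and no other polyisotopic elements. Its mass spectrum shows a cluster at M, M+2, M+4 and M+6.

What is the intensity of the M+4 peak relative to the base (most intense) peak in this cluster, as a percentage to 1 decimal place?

94.7%

Term probabilities: M 0.1354, M+2 0.3848, M+4 0.3646, M+6 0.1151. Base peak = M+2.
P(M+2) = C(3,1) × 0.5135^2 × 0.4865^1 = 3 × 0.26368225 × 0.4865 = 0.384844 (base)
P(M+4) = C(3,2) × 0.5135^1 × 0.4865^2 = 3 × 0.5135 × 0.23668225 = 0.364609
Relative intensity = 0.364609 / 0.384844 × 100 = 94.7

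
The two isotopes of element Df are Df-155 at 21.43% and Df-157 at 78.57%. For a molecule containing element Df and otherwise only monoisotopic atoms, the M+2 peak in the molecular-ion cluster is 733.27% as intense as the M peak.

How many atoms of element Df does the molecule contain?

2

For n independent Df atoms, I(M+2)/I(M) = n · (abundance Df-157) / (abundance Df-155) = n · 0.7857/0.2143.
n = 7.3327 × 0.2143/0.7857 = 2.00 ≈ 2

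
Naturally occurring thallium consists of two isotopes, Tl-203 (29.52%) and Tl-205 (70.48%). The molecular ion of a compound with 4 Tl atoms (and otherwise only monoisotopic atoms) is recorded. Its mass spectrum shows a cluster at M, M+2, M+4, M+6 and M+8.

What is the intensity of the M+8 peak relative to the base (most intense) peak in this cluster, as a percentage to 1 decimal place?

(0.2952 + 0.7048)^4 gives M 0.0076, M+2 0.0725, M+4 0.2597, M+6 0.4134, M+8 0.2468; the largest is M+6.
P(M+6) = C(4,3) × 0.2952^1 × 0.7048^3 = 4 × 0.2952 × 0.35010449 = 0.413403 (base)
P(M+8) = C(4,4) × 0.2952^0 × 0.7048^4 = 1 × 1.0000 × 0.24675365 = 0.246754
Relative intensity = 0.246754 / 0.413403 × 100 = 59.7

59.7%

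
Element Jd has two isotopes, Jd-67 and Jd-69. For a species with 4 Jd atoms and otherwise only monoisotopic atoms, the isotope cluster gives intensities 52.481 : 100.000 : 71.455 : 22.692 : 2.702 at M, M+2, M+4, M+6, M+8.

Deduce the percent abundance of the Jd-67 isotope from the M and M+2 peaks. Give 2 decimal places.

67.73%

If p is the fraction of Jd that is Jd-67, then I(M+2)/I(M) = [C(4,1)·p^3·(1−p)] / p^4 = 4·(1−p)/p = 100.000/52.481 = 1.9055
(1−p)/p = 1.9055/4 = 0.4764  ⇒  p = 1/(1 + 0.4764) = 0.6773
Jd-67: 67.73%, Jd-69: 32.27%.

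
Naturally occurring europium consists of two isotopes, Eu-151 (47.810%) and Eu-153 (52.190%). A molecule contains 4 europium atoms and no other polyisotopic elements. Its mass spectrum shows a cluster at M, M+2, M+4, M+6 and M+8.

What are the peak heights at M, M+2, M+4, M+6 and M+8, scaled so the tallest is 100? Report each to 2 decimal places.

The 4 Eu atoms are independent, so intensities follow the terms of (0.47810 + 0.52190)^4.
P(M) = 0.47810^4 = 0.052249
P(M+2) = 4 × 0.47810^3 × 0.52190^1 = 0.228141
P(M+4) = 6 × 0.47810^2 × 0.52190^2 = 0.373563
P(M+6) = 4 × 0.47810^1 × 0.52190^3 = 0.271857
P(M+8) = 0.52190^4 = 0.074191
The M+4 peak is largest (0.373563); scaling to 100 gives 13.99 : 61.07 : 100.00 : 72.77 : 19.86.

13.99 : 61.07 : 100.00 : 72.77 : 19.86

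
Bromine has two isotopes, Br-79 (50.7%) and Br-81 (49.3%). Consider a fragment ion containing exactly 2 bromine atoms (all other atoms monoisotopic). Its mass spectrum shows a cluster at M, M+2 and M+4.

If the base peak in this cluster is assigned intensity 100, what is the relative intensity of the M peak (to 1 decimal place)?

51.4

(0.507 + 0.493)^2 gives M 0.2570, M+2 0.4999, M+4 0.2430; the largest is M+2.
P(M+2) = C(2,1) × 0.507^1 × 0.493^1 = 2 × 0.5070 × 0.4930 = 0.499902 (base)
P(M) = C(2,0) × 0.507^2 × 0.493^0 = 1 × 0.257049 × 1.0000 = 0.257049
Relative intensity = 0.257049 / 0.499902 × 100 = 51.4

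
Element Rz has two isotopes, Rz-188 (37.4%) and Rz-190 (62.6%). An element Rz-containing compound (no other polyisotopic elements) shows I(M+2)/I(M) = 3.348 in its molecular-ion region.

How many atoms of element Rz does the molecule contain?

With n Rz atoms, P(M+2)/P(M) = C(n,1)·p^(n−1)q / p^n = n·q/p = n · 0.626/0.374.
n = 3.348 × 0.374/0.626 = 2.00 ≈ 2

2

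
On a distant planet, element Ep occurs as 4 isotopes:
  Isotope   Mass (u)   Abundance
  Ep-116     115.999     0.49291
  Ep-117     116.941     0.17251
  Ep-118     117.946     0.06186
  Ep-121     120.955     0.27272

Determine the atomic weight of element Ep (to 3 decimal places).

Average mass = Σ (abundance × isotope mass) = 0.49291 × 115.999 + 0.17251 × 116.941 + 0.06186 × 117.946 + 0.27272 × 120.955
= 57.1771 + 20.1735 + 7.2961 + 32.9868 = 117.6335 u

117.634 u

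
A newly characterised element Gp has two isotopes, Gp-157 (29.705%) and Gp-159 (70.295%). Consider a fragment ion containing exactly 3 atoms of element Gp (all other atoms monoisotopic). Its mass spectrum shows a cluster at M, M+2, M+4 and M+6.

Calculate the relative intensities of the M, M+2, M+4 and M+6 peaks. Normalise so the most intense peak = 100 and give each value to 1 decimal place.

6.0 : 42.3 : 100.0 : 78.9

Each Gp atom is independently Gp-157 (p = 0.29705) or Gp-159 (q = 0.70295); the cluster is the binomial expansion (p + q)^3.
P(M) = 0.29705^3 = 0.026211
P(M+2) = 3 × 0.29705^2 × 0.70295^1 = 0.186082
P(M+4) = 3 × 0.29705^1 × 0.70295^2 = 0.440352
P(M+6) = 0.70295^3 = 0.347355
The M+4 peak is largest (0.440352); scaling to 100 gives 6.0 : 42.3 : 100.0 : 78.9.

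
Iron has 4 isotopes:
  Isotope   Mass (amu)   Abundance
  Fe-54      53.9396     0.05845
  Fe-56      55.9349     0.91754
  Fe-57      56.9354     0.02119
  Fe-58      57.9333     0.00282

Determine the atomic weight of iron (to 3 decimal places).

Ar = Σ fᵢ·mᵢ = 0.05845 × 53.9396 + 0.91754 × 55.9349 + 0.02119 × 56.9354 + 0.00282 × 57.9333
= 3.15277 + 51.32251 + 1.20646 + 0.16337 = 55.84511 amu

55.845 amu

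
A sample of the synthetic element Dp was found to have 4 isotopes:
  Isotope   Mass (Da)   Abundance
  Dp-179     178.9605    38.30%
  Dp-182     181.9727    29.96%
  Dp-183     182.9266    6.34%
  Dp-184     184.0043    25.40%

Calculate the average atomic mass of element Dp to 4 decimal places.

181.3955 Da

Weight each isotope mass by its fractional abundance: 0.3830 × 178.9605 + 0.2996 × 181.9727 + 0.0634 × 182.9266 + 0.2540 × 184.0043
= 68.54187 + 54.51902 + 11.59755 + 46.73709 = 181.39553 Da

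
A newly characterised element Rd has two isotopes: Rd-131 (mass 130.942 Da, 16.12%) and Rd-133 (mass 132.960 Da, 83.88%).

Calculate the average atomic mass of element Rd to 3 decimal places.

132.635 Da

Average mass = Σ (abundance × isotope mass) = 0.1612 × 130.942 + 0.8388 × 132.960
= 21.1079 + 111.5268 = 132.6347 Da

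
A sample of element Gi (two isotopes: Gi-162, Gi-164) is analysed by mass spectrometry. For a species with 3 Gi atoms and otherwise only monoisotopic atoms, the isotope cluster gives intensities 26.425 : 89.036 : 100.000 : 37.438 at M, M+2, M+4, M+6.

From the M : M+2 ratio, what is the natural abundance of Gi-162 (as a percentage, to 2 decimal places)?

47.10%

Write p for the Gi-162 fraction. I(M+2)/I(M) = [C(3,1)·p^2·(1−p)] / p^3 = 3·(1−p)/p = 89.036/26.425 = 3.3694
(1−p)/p = 3.3694/3 = 1.1231  ⇒  p = 1/(1 + 1.1231) = 0.4710
Gi-162: 47.10%, Gi-164: 52.90%.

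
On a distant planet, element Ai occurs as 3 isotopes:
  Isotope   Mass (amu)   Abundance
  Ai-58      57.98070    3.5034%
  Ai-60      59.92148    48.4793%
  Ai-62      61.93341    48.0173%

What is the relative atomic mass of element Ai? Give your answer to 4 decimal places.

The abundance-weighted mean is 0.035034 × 57.98070 + 0.484793 × 59.92148 + 0.480173 × 61.93341
= 2.031296 + 29.049514 + 29.738751 = 60.819561 amu

60.8196 amu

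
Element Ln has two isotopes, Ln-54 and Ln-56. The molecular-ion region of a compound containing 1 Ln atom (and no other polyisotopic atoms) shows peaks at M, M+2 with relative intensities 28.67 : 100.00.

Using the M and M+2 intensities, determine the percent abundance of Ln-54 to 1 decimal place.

Let p = fractional abundance of Ln-54. I(M+2)/I(M) = [C(1,1)·p^0·(1−p)] / p^1 = 1·(1−p)/p = 100.00/28.67 = 3.4880
(1−p)/p = 3.4880/1 = 3.4880  ⇒  p = 1/(1 + 3.4880) = 0.2228
Ln-54: 22.3%, Ln-56: 77.7%.

22.3%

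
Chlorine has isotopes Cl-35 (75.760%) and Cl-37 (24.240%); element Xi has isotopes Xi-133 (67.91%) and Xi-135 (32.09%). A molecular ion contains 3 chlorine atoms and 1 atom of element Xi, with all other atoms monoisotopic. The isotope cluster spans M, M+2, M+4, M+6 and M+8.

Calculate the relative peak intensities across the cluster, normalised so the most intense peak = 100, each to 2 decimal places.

69.81 : 100.00 : 53.11 : 12.42 : 1.08

Chlorine pattern (n=3): 0.4348304 : 0.41738208 : 0.13354464 : 0.01424288
Element Xi pattern (n=1): 0.6791 : 0.3209
Convolve the two distributions (both contribute in 2-u steps):
  M: 0.4348304×0.6791 = 0.295293
  M+2: 0.4348304×0.3209 + 0.41738208×0.6791 = 0.422981
  M+4: 0.41738208×0.3209 + 0.13354464×0.6791 = 0.224628
  M+6: 0.13354464×0.3209 + 0.01424288×0.6791 = 0.052527
  M+8: 0.01424288×0.3209 = 0.004571
Scale to base peak (0.422981) = 100: 69.81 : 100.00 : 53.11 : 12.42 : 1.08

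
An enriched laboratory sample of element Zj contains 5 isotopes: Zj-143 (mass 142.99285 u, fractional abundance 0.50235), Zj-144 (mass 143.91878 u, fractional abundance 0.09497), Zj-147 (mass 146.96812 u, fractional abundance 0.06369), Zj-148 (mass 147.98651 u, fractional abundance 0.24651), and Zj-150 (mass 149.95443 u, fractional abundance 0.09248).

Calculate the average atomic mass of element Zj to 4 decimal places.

145.2088 u

Average mass = Σ (abundance × isotope mass) = 0.50235 × 142.99285 + 0.09497 × 143.91878 + 0.06369 × 146.96812 + 0.24651 × 147.98651 + 0.09248 × 149.95443
= 71.832458 + 13.667967 + 9.360400 + 36.480155 + 13.867786 = 145.208766 u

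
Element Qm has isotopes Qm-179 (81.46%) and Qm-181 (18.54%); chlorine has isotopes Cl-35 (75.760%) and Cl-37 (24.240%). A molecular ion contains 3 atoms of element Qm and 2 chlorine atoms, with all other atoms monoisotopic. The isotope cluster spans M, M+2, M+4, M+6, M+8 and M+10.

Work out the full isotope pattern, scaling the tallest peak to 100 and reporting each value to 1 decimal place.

Element Qm pattern (n=3): 0.5405467 : 0.36907939 : 0.08400113 : 0.00637278
Chlorine pattern (n=2): 0.57395776 : 0.36728448 : 0.05875776
Convolve the two distributions (both contribute in 2-u steps):
  M: 0.5405467×0.57395776 = 0.310251
  M+2: 0.5405467×0.36728448 + 0.36907939×0.57395776 = 0.410370
  M+4: 0.5405467×0.05875776 + 0.36907939×0.36728448 + 0.08400113×0.57395776 = 0.215532
  M+6: 0.36907939×0.05875776 + 0.08400113×0.36728448 + 0.00637278×0.57395776 = 0.056196
  M+8: 0.08400113×0.05875776 + 0.00637278×0.36728448 = 0.007276
  M+10: 0.00637278×0.05875776 = 0.000374
Scale to base peak (0.410370) = 100: 75.6 : 100.0 : 52.5 : 13.7 : 1.8 : 0.1

75.6 : 100.0 : 52.5 : 13.7 : 1.8 : 0.1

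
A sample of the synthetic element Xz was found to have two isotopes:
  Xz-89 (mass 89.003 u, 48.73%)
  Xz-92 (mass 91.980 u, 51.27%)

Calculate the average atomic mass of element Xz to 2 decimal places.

90.53 u

The abundance-weighted mean is 0.4873 × 89.003 + 0.5127 × 91.980
= 43.3712 + 47.1581 = 90.5293 u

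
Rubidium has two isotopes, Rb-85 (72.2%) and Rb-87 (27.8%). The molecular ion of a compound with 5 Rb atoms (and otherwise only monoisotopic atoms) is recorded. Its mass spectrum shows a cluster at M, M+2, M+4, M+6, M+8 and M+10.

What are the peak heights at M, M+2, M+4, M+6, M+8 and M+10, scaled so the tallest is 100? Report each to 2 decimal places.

Each Rb atom is independently Rb-85 (p = 0.722) or Rb-87 (q = 0.278); the cluster is the binomial expansion (p + q)^5.
P(M) = 0.722^5 = 0.196194
P(M+2) = 5 × 0.722^4 × 0.278^1 = 0.377714
P(M+4) = 10 × 0.722^3 × 0.278^2 = 0.290872
P(M+6) = 10 × 0.722^2 × 0.278^3 = 0.111998
P(M+8) = 5 × 0.722^1 × 0.278^4 = 0.021562
P(M+10) = 0.278^5 = 0.001660
The M+2 peak is largest (0.377714); scaling to 100 gives 51.94 : 100.00 : 77.01 : 29.65 : 5.71 : 0.44.

51.94 : 100.00 : 77.01 : 29.65 : 5.71 : 0.44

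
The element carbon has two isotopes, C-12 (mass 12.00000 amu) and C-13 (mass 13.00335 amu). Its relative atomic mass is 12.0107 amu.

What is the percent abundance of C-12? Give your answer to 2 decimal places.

98.93%

With x = fraction of C-12 (so C-13 is 1 − x):
12.00000·x + 13.00335·(1 − x) = 12.0107
(12.00000 − 13.00335)·x = 12.0107 − 13.00335
x = -0.99265 / -1.00335 = 0.98934 → 98.93% C-12, 1.07% C-13.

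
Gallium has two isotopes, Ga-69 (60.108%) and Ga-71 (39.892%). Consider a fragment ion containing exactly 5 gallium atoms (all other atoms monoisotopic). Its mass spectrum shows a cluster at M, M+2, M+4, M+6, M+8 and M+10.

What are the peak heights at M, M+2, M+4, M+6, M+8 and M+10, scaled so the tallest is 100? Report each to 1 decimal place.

22.7 : 75.3 : 100.0 : 66.4 : 22.0 : 2.9

The 5 Ga atoms are independent, so intensities follow the terms of (0.60108 + 0.39892)^5.
P(M) = 0.60108^5 = 0.078462
P(M+2) = 5 × 0.60108^4 × 0.39892^1 = 0.260366
P(M+4) = 10 × 0.60108^3 × 0.39892^2 = 0.345596
P(M+6) = 10 × 0.60108^2 × 0.39892^3 = 0.229362
P(M+8) = 5 × 0.60108^1 × 0.39892^4 = 0.076111
P(M+10) = 0.39892^5 = 0.010103
The M+4 peak is largest (0.345596); scaling to 100 gives 22.7 : 75.3 : 100.0 : 66.4 : 22.0 : 2.9.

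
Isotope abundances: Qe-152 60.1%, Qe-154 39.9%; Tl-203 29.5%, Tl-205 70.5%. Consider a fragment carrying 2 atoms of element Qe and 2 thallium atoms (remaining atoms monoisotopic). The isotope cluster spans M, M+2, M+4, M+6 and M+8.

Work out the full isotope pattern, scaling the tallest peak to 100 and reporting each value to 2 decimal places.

Element Qe pattern (n=2): 0.361201 : 0.479598 : 0.159201
Thallium pattern (n=2): 0.087025 : 0.41595 : 0.497025
Convolve the two distributions (both contribute in 2-u steps):
  M: 0.361201×0.087025 = 0.031434
  M+2: 0.361201×0.41595 + 0.479598×0.087025 = 0.191979
  M+4: 0.361201×0.497025 + 0.479598×0.41595 + 0.159201×0.087025 = 0.392869
  M+6: 0.479598×0.497025 + 0.159201×0.41595 = 0.304592
  M+8: 0.159201×0.497025 = 0.079127
Scale to base peak (0.392869) = 100: 8.00 : 48.87 : 100.00 : 77.53 : 20.14

8.00 : 48.87 : 100.00 : 77.53 : 20.14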